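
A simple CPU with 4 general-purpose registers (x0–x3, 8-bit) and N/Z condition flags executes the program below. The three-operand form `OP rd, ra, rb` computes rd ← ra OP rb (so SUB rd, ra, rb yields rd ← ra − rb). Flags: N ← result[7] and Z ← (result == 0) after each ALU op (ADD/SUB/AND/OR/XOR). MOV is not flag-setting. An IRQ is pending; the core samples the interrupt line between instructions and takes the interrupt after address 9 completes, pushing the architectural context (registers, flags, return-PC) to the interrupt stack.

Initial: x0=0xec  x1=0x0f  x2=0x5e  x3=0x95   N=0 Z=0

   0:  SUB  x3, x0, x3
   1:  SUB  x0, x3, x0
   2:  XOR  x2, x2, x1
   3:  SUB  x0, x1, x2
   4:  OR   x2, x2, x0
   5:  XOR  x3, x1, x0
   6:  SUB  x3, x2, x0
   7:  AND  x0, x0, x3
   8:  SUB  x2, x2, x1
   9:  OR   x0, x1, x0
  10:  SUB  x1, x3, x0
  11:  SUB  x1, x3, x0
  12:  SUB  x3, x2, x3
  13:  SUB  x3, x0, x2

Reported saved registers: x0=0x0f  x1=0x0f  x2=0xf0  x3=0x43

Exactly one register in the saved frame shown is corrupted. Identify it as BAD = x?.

after  0: x0=0xec x1=0x0f x2=0x5e x3=0x57  N=0 Z=0
after  1: x0=0x6b x1=0x0f x2=0x5e x3=0x57  N=0 Z=0
after  2: x0=0x6b x1=0x0f x2=0x51 x3=0x57  N=0 Z=0
after  3: x0=0xbe x1=0x0f x2=0x51 x3=0x57  N=1 Z=0
after  4: x0=0xbe x1=0x0f x2=0xff x3=0x57  N=1 Z=0
after  5: x0=0xbe x1=0x0f x2=0xff x3=0xb1  N=1 Z=0
after  6: x0=0xbe x1=0x0f x2=0xff x3=0x41  N=0 Z=0
after  7: x0=0x00 x1=0x0f x2=0xff x3=0x41  N=0 Z=1
after  8: x0=0x00 x1=0x0f x2=0xf0 x3=0x41  N=1 Z=0
after  9: x0=0x0f x1=0x0f x2=0xf0 x3=0x41  N=0 Z=0
-- IRQ taken; context saved, return-PC = 10 --
mismatch: x3: reported 0x43 vs actual 0x41

BAD = x3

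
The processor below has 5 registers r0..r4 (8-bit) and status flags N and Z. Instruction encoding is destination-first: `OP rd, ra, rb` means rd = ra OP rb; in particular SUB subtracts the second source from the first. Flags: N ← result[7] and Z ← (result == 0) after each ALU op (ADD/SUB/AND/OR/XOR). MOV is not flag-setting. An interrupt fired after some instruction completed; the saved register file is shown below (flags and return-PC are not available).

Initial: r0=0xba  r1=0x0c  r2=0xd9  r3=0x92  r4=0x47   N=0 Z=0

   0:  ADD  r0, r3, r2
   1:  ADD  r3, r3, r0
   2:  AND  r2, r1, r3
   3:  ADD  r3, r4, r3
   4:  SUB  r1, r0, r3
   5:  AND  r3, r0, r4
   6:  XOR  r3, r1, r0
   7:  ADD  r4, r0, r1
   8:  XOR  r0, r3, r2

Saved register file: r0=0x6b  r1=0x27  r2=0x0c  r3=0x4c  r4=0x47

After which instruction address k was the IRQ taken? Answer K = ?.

K = 6

after  0: r0=0x6b r1=0x0c r2=0xd9 r3=0x92 r4=0x47  N=0 Z=0
after  1: r0=0x6b r1=0x0c r2=0xd9 r3=0xfd r4=0x47  N=1 Z=0
after  2: r0=0x6b r1=0x0c r2=0x0c r3=0xfd r4=0x47  N=0 Z=0
after  3: r0=0x6b r1=0x0c r2=0x0c r3=0x44 r4=0x47  N=0 Z=0
after  4: r0=0x6b r1=0x27 r2=0x0c r3=0x44 r4=0x47  N=0 Z=0
after  5: r0=0x6b r1=0x27 r2=0x0c r3=0x43 r4=0x47  N=0 Z=0
after  6: r0=0x6b r1=0x27 r2=0x0c r3=0x4c r4=0x47  N=0 Z=0
-- IRQ taken; context saved, return-PC = 7 --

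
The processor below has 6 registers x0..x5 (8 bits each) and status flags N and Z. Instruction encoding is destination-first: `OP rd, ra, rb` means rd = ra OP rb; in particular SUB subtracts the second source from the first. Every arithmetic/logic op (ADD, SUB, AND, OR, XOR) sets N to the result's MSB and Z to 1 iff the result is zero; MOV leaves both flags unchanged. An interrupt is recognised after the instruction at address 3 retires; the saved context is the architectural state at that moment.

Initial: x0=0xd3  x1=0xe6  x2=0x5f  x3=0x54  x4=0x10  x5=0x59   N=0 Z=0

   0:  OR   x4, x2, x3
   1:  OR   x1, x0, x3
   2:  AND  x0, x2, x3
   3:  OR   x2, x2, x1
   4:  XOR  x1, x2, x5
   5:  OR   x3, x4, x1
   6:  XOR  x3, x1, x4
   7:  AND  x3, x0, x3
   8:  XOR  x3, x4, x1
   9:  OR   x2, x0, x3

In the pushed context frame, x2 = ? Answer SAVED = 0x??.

SAVED = 0xdf

after  0: x0=0xd3 x1=0xe6 x2=0x5f x3=0x54 x4=0x5f x5=0x59  N=0 Z=0
after  1: x0=0xd3 x1=0xd7 x2=0x5f x3=0x54 x4=0x5f x5=0x59  N=1 Z=0
after  2: x0=0x54 x1=0xd7 x2=0x5f x3=0x54 x4=0x5f x5=0x59  N=0 Z=0
after  3: x0=0x54 x1=0xd7 x2=0xdf x3=0x54 x4=0x5f x5=0x59  N=1 Z=0
-- IRQ taken; context saved, return-PC = 4 --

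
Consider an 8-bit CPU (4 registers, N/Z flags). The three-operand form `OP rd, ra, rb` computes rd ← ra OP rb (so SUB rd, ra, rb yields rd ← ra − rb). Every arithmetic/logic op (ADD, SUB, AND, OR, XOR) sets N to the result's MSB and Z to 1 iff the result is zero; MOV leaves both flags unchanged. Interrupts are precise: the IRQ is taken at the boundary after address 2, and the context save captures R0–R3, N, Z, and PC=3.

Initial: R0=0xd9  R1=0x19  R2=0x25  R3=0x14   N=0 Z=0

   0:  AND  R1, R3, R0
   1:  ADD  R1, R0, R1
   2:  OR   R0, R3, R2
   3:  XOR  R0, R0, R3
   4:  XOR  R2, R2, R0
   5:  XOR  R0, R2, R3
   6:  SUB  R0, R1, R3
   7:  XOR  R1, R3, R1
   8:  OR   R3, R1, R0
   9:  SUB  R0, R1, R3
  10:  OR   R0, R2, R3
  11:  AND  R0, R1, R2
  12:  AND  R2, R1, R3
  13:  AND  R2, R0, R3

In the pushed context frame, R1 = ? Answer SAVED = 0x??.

after  0: R0=0xd9 R1=0x10 R2=0x25 R3=0x14  N=0 Z=0
after  1: R0=0xd9 R1=0xe9 R2=0x25 R3=0x14  N=1 Z=0
after  2: R0=0x35 R1=0xe9 R2=0x25 R3=0x14  N=0 Z=0
-- IRQ taken; context saved, return-PC = 3 --

SAVED = 0xe9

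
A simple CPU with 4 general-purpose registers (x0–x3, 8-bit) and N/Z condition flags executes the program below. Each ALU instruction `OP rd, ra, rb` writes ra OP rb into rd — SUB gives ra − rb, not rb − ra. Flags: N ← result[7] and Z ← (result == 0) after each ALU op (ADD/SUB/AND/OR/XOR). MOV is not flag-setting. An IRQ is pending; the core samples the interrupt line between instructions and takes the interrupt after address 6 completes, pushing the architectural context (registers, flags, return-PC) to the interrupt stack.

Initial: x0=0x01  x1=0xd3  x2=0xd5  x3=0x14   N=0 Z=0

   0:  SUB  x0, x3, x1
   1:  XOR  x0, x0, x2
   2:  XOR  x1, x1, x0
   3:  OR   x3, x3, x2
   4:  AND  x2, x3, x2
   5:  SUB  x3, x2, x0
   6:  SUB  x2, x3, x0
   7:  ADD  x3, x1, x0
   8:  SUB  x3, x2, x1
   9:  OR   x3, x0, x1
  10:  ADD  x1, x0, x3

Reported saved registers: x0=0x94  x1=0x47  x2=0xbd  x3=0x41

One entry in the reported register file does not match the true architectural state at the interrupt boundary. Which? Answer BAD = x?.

BAD = x2

after  0: x0=0x41 x1=0xd3 x2=0xd5 x3=0x14  N=0 Z=0
after  1: x0=0x94 x1=0xd3 x2=0xd5 x3=0x14  N=1 Z=0
after  2: x0=0x94 x1=0x47 x2=0xd5 x3=0x14  N=0 Z=0
after  3: x0=0x94 x1=0x47 x2=0xd5 x3=0xd5  N=1 Z=0
after  4: x0=0x94 x1=0x47 x2=0xd5 x3=0xd5  N=1 Z=0
after  5: x0=0x94 x1=0x47 x2=0xd5 x3=0x41  N=0 Z=0
after  6: x0=0x94 x1=0x47 x2=0xad x3=0x41  N=1 Z=0
-- IRQ taken; context saved, return-PC = 7 --
mismatch: x2: reported 0xbd vs actual 0xad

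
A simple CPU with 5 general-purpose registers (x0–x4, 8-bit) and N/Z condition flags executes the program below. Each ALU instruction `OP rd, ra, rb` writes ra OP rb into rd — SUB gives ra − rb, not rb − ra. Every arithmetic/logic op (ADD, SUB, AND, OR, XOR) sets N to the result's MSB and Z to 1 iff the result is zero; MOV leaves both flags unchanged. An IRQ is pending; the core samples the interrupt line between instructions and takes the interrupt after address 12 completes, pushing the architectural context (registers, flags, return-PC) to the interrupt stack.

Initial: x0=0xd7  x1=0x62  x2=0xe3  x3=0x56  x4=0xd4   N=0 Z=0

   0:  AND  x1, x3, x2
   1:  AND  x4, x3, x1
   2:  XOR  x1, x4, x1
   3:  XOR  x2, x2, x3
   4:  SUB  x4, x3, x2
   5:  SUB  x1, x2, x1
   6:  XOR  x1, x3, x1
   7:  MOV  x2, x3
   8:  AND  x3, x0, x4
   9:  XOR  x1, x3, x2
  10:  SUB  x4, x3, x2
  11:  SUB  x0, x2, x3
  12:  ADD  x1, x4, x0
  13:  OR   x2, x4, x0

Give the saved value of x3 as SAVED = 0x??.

after  0: x0=0xd7 x1=0x42 x2=0xe3 x3=0x56 x4=0xd4  N=0 Z=0
after  1: x0=0xd7 x1=0x42 x2=0xe3 x3=0x56 x4=0x42  N=0 Z=0
after  2: x0=0xd7 x1=0x00 x2=0xe3 x3=0x56 x4=0x42  N=0 Z=1
after  3: x0=0xd7 x1=0x00 x2=0xb5 x3=0x56 x4=0x42  N=1 Z=0
after  4: x0=0xd7 x1=0x00 x2=0xb5 x3=0x56 x4=0xa1  N=1 Z=0
after  5: x0=0xd7 x1=0xb5 x2=0xb5 x3=0x56 x4=0xa1  N=1 Z=0
after  6: x0=0xd7 x1=0xe3 x2=0xb5 x3=0x56 x4=0xa1  N=1 Z=0
after  7: x0=0xd7 x1=0xe3 x2=0x56 x3=0x56 x4=0xa1  N=1 Z=0
after  8: x0=0xd7 x1=0xe3 x2=0x56 x3=0x81 x4=0xa1  N=1 Z=0
after  9: x0=0xd7 x1=0xd7 x2=0x56 x3=0x81 x4=0xa1  N=1 Z=0
after 10: x0=0xd7 x1=0xd7 x2=0x56 x3=0x81 x4=0x2b  N=0 Z=0
after 11: x0=0xd5 x1=0xd7 x2=0x56 x3=0x81 x4=0x2b  N=1 Z=0
after 12: x0=0xd5 x1=0x00 x2=0x56 x3=0x81 x4=0x2b  N=0 Z=1
-- IRQ taken; context saved, return-PC = 13 --

SAVED = 0x81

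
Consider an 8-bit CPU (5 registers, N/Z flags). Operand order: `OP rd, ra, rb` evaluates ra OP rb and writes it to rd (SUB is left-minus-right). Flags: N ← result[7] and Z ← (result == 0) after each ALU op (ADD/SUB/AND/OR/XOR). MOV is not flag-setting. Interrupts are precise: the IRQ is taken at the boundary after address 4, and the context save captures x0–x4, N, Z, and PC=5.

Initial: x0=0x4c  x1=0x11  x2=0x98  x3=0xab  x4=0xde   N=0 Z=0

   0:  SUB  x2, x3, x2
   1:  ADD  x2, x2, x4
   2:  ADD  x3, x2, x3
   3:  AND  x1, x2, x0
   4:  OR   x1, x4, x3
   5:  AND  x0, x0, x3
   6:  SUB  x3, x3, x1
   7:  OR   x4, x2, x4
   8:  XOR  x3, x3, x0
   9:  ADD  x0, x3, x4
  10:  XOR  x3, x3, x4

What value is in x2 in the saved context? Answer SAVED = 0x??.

SAVED = 0xf1

after  0: x0=0x4c x1=0x11 x2=0x13 x3=0xab x4=0xde  N=0 Z=0
after  1: x0=0x4c x1=0x11 x2=0xf1 x3=0xab x4=0xde  N=1 Z=0
after  2: x0=0x4c x1=0x11 x2=0xf1 x3=0x9c x4=0xde  N=1 Z=0
after  3: x0=0x4c x1=0x40 x2=0xf1 x3=0x9c x4=0xde  N=0 Z=0
after  4: x0=0x4c x1=0xde x2=0xf1 x3=0x9c x4=0xde  N=1 Z=0
-- IRQ taken; context saved, return-PC = 5 --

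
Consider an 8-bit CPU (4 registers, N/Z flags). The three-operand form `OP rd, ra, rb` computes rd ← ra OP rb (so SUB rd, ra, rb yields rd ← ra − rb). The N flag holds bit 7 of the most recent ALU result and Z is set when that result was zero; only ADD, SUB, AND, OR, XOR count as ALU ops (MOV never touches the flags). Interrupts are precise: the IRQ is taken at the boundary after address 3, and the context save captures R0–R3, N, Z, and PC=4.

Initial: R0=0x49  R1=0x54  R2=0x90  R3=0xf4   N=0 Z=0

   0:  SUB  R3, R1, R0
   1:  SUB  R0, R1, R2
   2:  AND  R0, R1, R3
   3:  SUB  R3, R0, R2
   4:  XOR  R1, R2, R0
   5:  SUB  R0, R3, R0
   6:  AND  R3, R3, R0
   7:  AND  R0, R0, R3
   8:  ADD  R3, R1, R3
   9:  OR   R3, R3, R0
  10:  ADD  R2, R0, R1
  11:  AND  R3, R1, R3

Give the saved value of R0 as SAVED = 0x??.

after  0: R0=0x49 R1=0x54 R2=0x90 R3=0x0b  N=0 Z=0
after  1: R0=0xc4 R1=0x54 R2=0x90 R3=0x0b  N=1 Z=0
after  2: R0=0x00 R1=0x54 R2=0x90 R3=0x0b  N=0 Z=1
after  3: R0=0x00 R1=0x54 R2=0x90 R3=0x70  N=0 Z=0
-- IRQ taken; context saved, return-PC = 4 --

SAVED = 0x00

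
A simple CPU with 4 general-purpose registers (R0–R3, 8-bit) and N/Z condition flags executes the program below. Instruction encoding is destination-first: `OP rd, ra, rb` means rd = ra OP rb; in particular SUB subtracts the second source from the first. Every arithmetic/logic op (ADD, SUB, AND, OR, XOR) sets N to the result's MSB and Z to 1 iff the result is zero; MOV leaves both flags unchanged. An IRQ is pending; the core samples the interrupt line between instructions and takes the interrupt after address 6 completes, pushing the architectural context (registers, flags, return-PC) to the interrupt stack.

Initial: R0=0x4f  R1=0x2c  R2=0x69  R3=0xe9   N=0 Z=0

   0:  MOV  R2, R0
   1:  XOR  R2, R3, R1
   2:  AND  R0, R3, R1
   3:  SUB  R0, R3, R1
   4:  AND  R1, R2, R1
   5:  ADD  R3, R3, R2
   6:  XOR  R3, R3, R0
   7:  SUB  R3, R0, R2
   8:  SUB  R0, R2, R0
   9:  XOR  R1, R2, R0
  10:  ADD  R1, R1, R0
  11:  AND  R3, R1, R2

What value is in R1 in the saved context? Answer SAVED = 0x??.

SAVED = 0x04

after  0: R0=0x4f R1=0x2c R2=0x4f R3=0xe9  N=0 Z=0
after  1: R0=0x4f R1=0x2c R2=0xc5 R3=0xe9  N=1 Z=0
after  2: R0=0x28 R1=0x2c R2=0xc5 R3=0xe9  N=0 Z=0
after  3: R0=0xbd R1=0x2c R2=0xc5 R3=0xe9  N=1 Z=0
after  4: R0=0xbd R1=0x04 R2=0xc5 R3=0xe9  N=0 Z=0
after  5: R0=0xbd R1=0x04 R2=0xc5 R3=0xae  N=1 Z=0
after  6: R0=0xbd R1=0x04 R2=0xc5 R3=0x13  N=0 Z=0
-- IRQ taken; context saved, return-PC = 7 --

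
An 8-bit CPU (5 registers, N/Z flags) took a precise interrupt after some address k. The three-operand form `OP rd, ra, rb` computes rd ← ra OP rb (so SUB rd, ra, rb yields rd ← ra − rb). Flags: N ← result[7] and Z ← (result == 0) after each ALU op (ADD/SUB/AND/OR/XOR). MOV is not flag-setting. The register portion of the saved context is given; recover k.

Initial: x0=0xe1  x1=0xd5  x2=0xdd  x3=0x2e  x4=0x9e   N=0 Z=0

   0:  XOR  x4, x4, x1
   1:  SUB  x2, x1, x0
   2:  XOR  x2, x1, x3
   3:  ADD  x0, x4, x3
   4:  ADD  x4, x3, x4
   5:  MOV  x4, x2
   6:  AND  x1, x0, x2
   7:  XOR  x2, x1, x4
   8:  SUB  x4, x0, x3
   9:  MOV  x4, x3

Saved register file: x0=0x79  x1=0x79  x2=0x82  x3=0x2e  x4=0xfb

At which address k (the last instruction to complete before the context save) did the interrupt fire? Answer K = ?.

after  0: x0=0xe1 x1=0xd5 x2=0xdd x3=0x2e x4=0x4b  N=0 Z=0
after  1: x0=0xe1 x1=0xd5 x2=0xf4 x3=0x2e x4=0x4b  N=1 Z=0
after  2: x0=0xe1 x1=0xd5 x2=0xfb x3=0x2e x4=0x4b  N=1 Z=0
after  3: x0=0x79 x1=0xd5 x2=0xfb x3=0x2e x4=0x4b  N=0 Z=0
after  4: x0=0x79 x1=0xd5 x2=0xfb x3=0x2e x4=0x79  N=0 Z=0
after  5: x0=0x79 x1=0xd5 x2=0xfb x3=0x2e x4=0xfb  N=0 Z=0
after  6: x0=0x79 x1=0x79 x2=0xfb x3=0x2e x4=0xfb  N=0 Z=0
after  7: x0=0x79 x1=0x79 x2=0x82 x3=0x2e x4=0xfb  N=1 Z=0
-- IRQ taken; context saved, return-PC = 8 --

K = 7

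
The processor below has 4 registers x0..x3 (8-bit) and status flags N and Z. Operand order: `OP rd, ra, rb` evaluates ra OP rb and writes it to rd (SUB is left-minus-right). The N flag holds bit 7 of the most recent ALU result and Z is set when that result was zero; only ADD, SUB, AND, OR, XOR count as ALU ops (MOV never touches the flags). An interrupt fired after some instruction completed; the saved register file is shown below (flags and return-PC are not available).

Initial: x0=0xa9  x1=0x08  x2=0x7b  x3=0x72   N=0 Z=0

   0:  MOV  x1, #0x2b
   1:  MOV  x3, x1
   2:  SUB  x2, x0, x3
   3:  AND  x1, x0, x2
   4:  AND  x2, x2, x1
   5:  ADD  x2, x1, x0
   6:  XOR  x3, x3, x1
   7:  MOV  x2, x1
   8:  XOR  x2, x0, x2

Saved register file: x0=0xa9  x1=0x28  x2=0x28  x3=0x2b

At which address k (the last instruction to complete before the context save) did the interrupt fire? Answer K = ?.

K = 4

after  0: x0=0xa9 x1=0x2b x2=0x7b x3=0x72  N=0 Z=0
after  1: x0=0xa9 x1=0x2b x2=0x7b x3=0x2b  N=0 Z=0
after  2: x0=0xa9 x1=0x2b x2=0x7e x3=0x2b  N=0 Z=0
after  3: x0=0xa9 x1=0x28 x2=0x7e x3=0x2b  N=0 Z=0
after  4: x0=0xa9 x1=0x28 x2=0x28 x3=0x2b  N=0 Z=0
-- IRQ taken; context saved, return-PC = 5 --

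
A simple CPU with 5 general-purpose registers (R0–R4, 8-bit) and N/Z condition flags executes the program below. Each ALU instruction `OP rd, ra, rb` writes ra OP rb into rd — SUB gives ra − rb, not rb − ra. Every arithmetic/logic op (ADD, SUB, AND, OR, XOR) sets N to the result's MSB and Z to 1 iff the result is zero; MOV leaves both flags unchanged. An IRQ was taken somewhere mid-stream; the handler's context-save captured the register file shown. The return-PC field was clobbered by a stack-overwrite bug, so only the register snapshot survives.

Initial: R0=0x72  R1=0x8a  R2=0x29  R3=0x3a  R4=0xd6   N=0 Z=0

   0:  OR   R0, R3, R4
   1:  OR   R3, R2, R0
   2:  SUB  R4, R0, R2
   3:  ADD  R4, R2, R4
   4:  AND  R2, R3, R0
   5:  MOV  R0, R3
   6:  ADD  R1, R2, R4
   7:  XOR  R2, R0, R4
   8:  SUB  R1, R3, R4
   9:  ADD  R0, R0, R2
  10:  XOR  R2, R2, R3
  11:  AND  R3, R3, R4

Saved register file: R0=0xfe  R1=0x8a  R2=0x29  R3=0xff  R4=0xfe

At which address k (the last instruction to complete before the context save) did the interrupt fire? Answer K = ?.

K = 3

after  0: R0=0xfe R1=0x8a R2=0x29 R3=0x3a R4=0xd6  N=1 Z=0
after  1: R0=0xfe R1=0x8a R2=0x29 R3=0xff R4=0xd6  N=1 Z=0
after  2: R0=0xfe R1=0x8a R2=0x29 R3=0xff R4=0xd5  N=1 Z=0
after  3: R0=0xfe R1=0x8a R2=0x29 R3=0xff R4=0xfe  N=1 Z=0
-- IRQ taken; context saved, return-PC = 4 --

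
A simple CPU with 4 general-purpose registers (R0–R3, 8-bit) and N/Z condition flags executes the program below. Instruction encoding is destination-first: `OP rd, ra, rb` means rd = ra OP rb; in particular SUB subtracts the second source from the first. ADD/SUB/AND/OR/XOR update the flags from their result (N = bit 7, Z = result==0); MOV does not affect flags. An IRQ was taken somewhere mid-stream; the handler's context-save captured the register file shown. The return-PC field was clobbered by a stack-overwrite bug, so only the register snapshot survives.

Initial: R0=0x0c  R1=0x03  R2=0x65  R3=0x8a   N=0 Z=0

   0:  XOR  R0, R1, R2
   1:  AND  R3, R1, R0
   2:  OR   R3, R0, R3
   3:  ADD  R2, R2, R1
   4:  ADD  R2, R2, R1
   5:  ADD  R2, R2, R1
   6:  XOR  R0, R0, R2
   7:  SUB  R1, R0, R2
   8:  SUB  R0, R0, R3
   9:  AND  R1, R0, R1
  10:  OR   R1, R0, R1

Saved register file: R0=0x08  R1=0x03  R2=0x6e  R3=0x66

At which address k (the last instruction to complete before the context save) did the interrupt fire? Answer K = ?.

K = 6

after  0: R0=0x66 R1=0x03 R2=0x65 R3=0x8a  N=0 Z=0
after  1: R0=0x66 R1=0x03 R2=0x65 R3=0x02  N=0 Z=0
after  2: R0=0x66 R1=0x03 R2=0x65 R3=0x66  N=0 Z=0
after  3: R0=0x66 R1=0x03 R2=0x68 R3=0x66  N=0 Z=0
after  4: R0=0x66 R1=0x03 R2=0x6b R3=0x66  N=0 Z=0
after  5: R0=0x66 R1=0x03 R2=0x6e R3=0x66  N=0 Z=0
after  6: R0=0x08 R1=0x03 R2=0x6e R3=0x66  N=0 Z=0
-- IRQ taken; context saved, return-PC = 7 --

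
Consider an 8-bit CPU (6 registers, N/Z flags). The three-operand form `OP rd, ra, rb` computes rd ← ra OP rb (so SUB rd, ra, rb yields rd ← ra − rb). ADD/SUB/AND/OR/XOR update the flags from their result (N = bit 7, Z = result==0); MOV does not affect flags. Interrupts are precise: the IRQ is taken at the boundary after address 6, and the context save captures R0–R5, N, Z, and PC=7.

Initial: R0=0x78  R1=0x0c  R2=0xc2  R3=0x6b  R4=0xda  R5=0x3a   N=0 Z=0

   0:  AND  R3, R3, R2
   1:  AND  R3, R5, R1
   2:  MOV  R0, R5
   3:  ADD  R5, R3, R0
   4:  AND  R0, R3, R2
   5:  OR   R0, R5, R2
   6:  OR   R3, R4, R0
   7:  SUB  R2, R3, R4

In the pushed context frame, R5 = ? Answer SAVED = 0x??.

after  0: R0=0x78 R1=0x0c R2=0xc2 R3=0x42 R4=0xda R5=0x3a  N=0 Z=0
after  1: R0=0x78 R1=0x0c R2=0xc2 R3=0x08 R4=0xda R5=0x3a  N=0 Z=0
after  2: R0=0x3a R1=0x0c R2=0xc2 R3=0x08 R4=0xda R5=0x3a  N=0 Z=0
after  3: R0=0x3a R1=0x0c R2=0xc2 R3=0x08 R4=0xda R5=0x42  N=0 Z=0
after  4: R0=0x00 R1=0x0c R2=0xc2 R3=0x08 R4=0xda R5=0x42  N=0 Z=1
after  5: R0=0xc2 R1=0x0c R2=0xc2 R3=0x08 R4=0xda R5=0x42  N=1 Z=0
after  6: R0=0xc2 R1=0x0c R2=0xc2 R3=0xda R4=0xda R5=0x42  N=1 Z=0
-- IRQ taken; context saved, return-PC = 7 --

SAVED = 0x42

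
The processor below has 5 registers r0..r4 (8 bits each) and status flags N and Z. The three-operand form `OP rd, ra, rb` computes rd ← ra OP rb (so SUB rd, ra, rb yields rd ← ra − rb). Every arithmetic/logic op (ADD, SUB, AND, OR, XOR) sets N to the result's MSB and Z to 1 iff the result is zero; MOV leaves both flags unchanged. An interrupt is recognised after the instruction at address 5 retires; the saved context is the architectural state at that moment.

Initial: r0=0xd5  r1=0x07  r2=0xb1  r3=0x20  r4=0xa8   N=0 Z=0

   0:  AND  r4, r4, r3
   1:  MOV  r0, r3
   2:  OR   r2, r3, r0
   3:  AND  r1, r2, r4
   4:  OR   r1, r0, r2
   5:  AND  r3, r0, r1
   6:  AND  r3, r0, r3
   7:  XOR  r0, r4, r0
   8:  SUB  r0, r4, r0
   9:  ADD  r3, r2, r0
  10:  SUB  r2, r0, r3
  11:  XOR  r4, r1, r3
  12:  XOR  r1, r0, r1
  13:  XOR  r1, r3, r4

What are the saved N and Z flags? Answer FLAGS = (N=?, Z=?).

after  0: r0=0xd5 r1=0x07 r2=0xb1 r3=0x20 r4=0x20  N=0 Z=0
after  1: r0=0x20 r1=0x07 r2=0xb1 r3=0x20 r4=0x20  N=0 Z=0
after  2: r0=0x20 r1=0x07 r2=0x20 r3=0x20 r4=0x20  N=0 Z=0
after  3: r0=0x20 r1=0x20 r2=0x20 r3=0x20 r4=0x20  N=0 Z=0
after  4: r0=0x20 r1=0x20 r2=0x20 r3=0x20 r4=0x20  N=0 Z=0
after  5: r0=0x20 r1=0x20 r2=0x20 r3=0x20 r4=0x20  N=0 Z=0
-- IRQ taken; context saved, return-PC = 6 --

FLAGS = (N=0, Z=0)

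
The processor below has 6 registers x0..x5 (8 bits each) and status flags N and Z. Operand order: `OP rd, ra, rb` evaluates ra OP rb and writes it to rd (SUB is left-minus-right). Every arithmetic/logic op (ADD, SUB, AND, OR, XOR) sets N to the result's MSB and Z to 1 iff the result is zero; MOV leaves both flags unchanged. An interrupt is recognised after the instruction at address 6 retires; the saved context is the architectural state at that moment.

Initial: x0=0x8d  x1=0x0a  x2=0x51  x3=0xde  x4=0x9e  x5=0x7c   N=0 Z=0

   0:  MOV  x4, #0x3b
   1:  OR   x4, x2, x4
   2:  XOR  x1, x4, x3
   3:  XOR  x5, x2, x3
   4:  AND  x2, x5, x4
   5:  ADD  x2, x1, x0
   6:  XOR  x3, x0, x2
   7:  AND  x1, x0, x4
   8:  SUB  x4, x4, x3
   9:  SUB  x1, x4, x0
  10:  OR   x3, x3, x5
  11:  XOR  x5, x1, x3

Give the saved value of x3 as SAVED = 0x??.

SAVED = 0xbf

after  0: x0=0x8d x1=0x0a x2=0x51 x3=0xde x4=0x3b x5=0x7c  N=0 Z=0
after  1: x0=0x8d x1=0x0a x2=0x51 x3=0xde x4=0x7b x5=0x7c  N=0 Z=0
after  2: x0=0x8d x1=0xa5 x2=0x51 x3=0xde x4=0x7b x5=0x7c  N=1 Z=0
after  3: x0=0x8d x1=0xa5 x2=0x51 x3=0xde x4=0x7b x5=0x8f  N=1 Z=0
after  4: x0=0x8d x1=0xa5 x2=0x0b x3=0xde x4=0x7b x5=0x8f  N=0 Z=0
after  5: x0=0x8d x1=0xa5 x2=0x32 x3=0xde x4=0x7b x5=0x8f  N=0 Z=0
after  6: x0=0x8d x1=0xa5 x2=0x32 x3=0xbf x4=0x7b x5=0x8f  N=1 Z=0
-- IRQ taken; context saved, return-PC = 7 --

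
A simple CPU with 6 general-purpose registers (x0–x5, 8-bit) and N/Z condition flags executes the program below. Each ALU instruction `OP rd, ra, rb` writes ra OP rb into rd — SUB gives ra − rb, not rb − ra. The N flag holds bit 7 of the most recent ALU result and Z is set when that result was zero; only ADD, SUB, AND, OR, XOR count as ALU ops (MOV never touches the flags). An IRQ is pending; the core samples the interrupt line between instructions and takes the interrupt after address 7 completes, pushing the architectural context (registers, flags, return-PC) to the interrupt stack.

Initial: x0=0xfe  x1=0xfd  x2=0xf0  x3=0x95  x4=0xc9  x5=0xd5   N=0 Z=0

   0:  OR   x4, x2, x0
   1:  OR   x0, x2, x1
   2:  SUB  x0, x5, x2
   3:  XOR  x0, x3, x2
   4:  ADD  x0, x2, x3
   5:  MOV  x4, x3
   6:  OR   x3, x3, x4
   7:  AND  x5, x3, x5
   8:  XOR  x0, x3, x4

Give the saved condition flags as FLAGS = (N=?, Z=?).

after  0: x0=0xfe x1=0xfd x2=0xf0 x3=0x95 x4=0xfe x5=0xd5  N=1 Z=0
after  1: x0=0xfd x1=0xfd x2=0xf0 x3=0x95 x4=0xfe x5=0xd5  N=1 Z=0
after  2: x0=0xe5 x1=0xfd x2=0xf0 x3=0x95 x4=0xfe x5=0xd5  N=1 Z=0
after  3: x0=0x65 x1=0xfd x2=0xf0 x3=0x95 x4=0xfe x5=0xd5  N=0 Z=0
after  4: x0=0x85 x1=0xfd x2=0xf0 x3=0x95 x4=0xfe x5=0xd5  N=1 Z=0
after  5: x0=0x85 x1=0xfd x2=0xf0 x3=0x95 x4=0x95 x5=0xd5  N=1 Z=0
after  6: x0=0x85 x1=0xfd x2=0xf0 x3=0x95 x4=0x95 x5=0xd5  N=1 Z=0
after  7: x0=0x85 x1=0xfd x2=0xf0 x3=0x95 x4=0x95 x5=0x95  N=1 Z=0
-- IRQ taken; context saved, return-PC = 8 --

FLAGS = (N=1, Z=0)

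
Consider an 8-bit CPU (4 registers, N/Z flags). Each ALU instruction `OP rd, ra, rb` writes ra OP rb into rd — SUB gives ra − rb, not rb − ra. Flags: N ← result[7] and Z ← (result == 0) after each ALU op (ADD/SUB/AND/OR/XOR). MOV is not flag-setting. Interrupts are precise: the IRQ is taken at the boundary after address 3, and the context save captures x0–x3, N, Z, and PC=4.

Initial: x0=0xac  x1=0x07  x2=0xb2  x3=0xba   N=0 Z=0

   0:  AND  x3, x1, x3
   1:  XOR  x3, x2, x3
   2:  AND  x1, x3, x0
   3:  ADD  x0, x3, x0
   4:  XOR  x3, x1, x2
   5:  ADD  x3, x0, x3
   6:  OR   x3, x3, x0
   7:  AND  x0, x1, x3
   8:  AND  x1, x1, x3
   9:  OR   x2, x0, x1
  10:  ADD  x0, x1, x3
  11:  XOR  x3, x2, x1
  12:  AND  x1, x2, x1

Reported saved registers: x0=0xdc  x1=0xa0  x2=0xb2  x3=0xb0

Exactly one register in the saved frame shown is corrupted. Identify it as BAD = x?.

BAD = x0

after  0: x0=0xac x1=0x07 x2=0xb2 x3=0x02  N=0 Z=0
after  1: x0=0xac x1=0x07 x2=0xb2 x3=0xb0  N=1 Z=0
after  2: x0=0xac x1=0xa0 x2=0xb2 x3=0xb0  N=1 Z=0
after  3: x0=0x5c x1=0xa0 x2=0xb2 x3=0xb0  N=0 Z=0
-- IRQ taken; context saved, return-PC = 4 --
mismatch: x0: reported 0xdc vs actual 0x5c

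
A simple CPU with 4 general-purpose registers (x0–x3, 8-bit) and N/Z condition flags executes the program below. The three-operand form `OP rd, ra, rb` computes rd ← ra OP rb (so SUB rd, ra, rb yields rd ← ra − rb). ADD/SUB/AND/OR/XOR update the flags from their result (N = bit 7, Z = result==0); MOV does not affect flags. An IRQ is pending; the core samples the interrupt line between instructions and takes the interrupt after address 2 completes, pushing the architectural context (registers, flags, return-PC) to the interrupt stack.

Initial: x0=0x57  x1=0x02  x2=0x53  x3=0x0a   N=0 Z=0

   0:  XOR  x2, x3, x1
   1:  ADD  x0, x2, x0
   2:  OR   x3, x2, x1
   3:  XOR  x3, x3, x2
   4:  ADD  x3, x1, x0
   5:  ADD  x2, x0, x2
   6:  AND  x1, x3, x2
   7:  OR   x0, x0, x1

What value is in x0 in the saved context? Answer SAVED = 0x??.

after  0: x0=0x57 x1=0x02 x2=0x08 x3=0x0a  N=0 Z=0
after  1: x0=0x5f x1=0x02 x2=0x08 x3=0x0a  N=0 Z=0
after  2: x0=0x5f x1=0x02 x2=0x08 x3=0x0a  N=0 Z=0
-- IRQ taken; context saved, return-PC = 3 --

SAVED = 0x5f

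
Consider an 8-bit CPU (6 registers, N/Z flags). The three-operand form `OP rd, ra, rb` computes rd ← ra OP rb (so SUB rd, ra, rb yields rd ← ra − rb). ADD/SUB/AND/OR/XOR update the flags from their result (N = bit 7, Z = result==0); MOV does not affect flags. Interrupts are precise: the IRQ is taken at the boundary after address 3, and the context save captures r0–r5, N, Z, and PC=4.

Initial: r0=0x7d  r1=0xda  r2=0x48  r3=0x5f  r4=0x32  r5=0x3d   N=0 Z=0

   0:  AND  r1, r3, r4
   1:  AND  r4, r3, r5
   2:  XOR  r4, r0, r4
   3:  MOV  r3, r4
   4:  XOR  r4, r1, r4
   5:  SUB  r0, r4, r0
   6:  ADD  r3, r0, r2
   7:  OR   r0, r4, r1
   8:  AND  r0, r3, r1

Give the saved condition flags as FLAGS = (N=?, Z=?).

FLAGS = (N=0, Z=0)

after  0: r0=0x7d r1=0x12 r2=0x48 r3=0x5f r4=0x32 r5=0x3d  N=0 Z=0
after  1: r0=0x7d r1=0x12 r2=0x48 r3=0x5f r4=0x1d r5=0x3d  N=0 Z=0
after  2: r0=0x7d r1=0x12 r2=0x48 r3=0x5f r4=0x60 r5=0x3d  N=0 Z=0
after  3: r0=0x7d r1=0x12 r2=0x48 r3=0x60 r4=0x60 r5=0x3d  N=0 Z=0
-- IRQ taken; context saved, return-PC = 4 --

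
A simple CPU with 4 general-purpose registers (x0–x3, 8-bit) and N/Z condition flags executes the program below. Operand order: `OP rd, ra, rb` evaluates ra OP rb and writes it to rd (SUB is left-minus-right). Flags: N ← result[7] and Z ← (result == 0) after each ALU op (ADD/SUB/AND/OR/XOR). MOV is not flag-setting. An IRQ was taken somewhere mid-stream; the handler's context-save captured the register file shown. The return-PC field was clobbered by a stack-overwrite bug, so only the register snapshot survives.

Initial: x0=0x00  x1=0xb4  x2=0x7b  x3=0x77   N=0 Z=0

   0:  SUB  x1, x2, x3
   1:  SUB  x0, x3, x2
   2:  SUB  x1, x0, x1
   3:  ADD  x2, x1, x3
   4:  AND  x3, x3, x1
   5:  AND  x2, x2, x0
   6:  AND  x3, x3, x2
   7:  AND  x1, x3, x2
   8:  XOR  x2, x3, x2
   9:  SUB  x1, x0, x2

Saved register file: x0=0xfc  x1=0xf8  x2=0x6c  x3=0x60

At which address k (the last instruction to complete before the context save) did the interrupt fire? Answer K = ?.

after  0: x0=0x00 x1=0x04 x2=0x7b x3=0x77  N=0 Z=0
after  1: x0=0xfc x1=0x04 x2=0x7b x3=0x77  N=1 Z=0
after  2: x0=0xfc x1=0xf8 x2=0x7b x3=0x77  N=1 Z=0
after  3: x0=0xfc x1=0xf8 x2=0x6f x3=0x77  N=0 Z=0
after  4: x0=0xfc x1=0xf8 x2=0x6f x3=0x70  N=0 Z=0
after  5: x0=0xfc x1=0xf8 x2=0x6c x3=0x70  N=0 Z=0
after  6: x0=0xfc x1=0xf8 x2=0x6c x3=0x60  N=0 Z=0
-- IRQ taken; context saved, return-PC = 7 --

K = 6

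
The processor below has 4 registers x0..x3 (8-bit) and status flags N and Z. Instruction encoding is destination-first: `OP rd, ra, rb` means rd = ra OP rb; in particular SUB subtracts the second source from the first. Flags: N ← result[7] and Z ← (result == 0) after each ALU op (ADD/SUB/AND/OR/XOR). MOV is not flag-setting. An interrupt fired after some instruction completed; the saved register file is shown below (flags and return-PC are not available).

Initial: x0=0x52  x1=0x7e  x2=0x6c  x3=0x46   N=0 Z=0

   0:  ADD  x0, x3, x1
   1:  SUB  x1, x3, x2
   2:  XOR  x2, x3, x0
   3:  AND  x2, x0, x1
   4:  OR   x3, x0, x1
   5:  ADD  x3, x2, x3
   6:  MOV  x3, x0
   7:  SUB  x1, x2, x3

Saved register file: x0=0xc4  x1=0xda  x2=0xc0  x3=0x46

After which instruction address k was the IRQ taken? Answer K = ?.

K = 3

after  0: x0=0xc4 x1=0x7e x2=0x6c x3=0x46  N=1 Z=0
after  1: x0=0xc4 x1=0xda x2=0x6c x3=0x46  N=1 Z=0
after  2: x0=0xc4 x1=0xda x2=0x82 x3=0x46  N=1 Z=0
after  3: x0=0xc4 x1=0xda x2=0xc0 x3=0x46  N=1 Z=0
-- IRQ taken; context saved, return-PC = 4 --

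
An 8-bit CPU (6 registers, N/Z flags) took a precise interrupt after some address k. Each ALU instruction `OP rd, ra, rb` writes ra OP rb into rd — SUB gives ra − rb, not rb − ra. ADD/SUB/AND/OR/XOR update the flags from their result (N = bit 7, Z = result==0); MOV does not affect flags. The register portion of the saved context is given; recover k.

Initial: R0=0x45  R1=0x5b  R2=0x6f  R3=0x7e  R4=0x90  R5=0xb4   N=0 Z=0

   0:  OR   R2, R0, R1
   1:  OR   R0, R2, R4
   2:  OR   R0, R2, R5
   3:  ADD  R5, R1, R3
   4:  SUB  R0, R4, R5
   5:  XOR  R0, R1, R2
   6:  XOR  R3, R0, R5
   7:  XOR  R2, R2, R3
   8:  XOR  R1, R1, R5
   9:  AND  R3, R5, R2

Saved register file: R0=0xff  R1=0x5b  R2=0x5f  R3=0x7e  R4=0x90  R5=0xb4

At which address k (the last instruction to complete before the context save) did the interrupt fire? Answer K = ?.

K = 2

after  0: R0=0x45 R1=0x5b R2=0x5f R3=0x7e R4=0x90 R5=0xb4  N=0 Z=0
after  1: R0=0xdf R1=0x5b R2=0x5f R3=0x7e R4=0x90 R5=0xb4  N=1 Z=0
after  2: R0=0xff R1=0x5b R2=0x5f R3=0x7e R4=0x90 R5=0xb4  N=1 Z=0
-- IRQ taken; context saved, return-PC = 3 --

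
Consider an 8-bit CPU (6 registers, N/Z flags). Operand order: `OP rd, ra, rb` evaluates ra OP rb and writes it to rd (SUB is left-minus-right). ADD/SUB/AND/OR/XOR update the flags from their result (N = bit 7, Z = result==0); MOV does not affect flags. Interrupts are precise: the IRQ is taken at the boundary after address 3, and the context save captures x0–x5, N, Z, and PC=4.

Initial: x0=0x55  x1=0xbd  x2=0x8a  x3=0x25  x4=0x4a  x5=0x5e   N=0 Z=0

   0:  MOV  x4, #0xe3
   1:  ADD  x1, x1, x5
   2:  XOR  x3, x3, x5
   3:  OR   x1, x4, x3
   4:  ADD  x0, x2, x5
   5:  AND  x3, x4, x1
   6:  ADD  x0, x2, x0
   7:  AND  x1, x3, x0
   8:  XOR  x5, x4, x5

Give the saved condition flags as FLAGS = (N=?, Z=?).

FLAGS = (N=1, Z=0)

after  0: x0=0x55 x1=0xbd x2=0x8a x3=0x25 x4=0xe3 x5=0x5e  N=0 Z=0
after  1: x0=0x55 x1=0x1b x2=0x8a x3=0x25 x4=0xe3 x5=0x5e  N=0 Z=0
after  2: x0=0x55 x1=0x1b x2=0x8a x3=0x7b x4=0xe3 x5=0x5e  N=0 Z=0
after  3: x0=0x55 x1=0xfb x2=0x8a x3=0x7b x4=0xe3 x5=0x5e  N=1 Z=0
-- IRQ taken; context saved, return-PC = 4 --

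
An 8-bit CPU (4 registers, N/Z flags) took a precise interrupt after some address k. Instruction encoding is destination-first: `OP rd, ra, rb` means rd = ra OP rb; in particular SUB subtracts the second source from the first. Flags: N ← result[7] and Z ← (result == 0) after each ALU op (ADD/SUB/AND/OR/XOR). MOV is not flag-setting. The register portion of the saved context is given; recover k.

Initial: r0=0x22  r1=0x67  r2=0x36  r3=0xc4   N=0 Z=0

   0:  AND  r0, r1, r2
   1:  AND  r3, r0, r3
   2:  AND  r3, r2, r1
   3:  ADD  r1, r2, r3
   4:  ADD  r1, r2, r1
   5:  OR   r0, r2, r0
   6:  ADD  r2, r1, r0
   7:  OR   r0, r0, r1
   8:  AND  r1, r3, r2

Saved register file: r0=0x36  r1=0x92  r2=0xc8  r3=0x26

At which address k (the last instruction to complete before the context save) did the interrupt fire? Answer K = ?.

K = 6

after  0: r0=0x26 r1=0x67 r2=0x36 r3=0xc4  N=0 Z=0
after  1: r0=0x26 r1=0x67 r2=0x36 r3=0x04  N=0 Z=0
after  2: r0=0x26 r1=0x67 r2=0x36 r3=0x26  N=0 Z=0
after  3: r0=0x26 r1=0x5c r2=0x36 r3=0x26  N=0 Z=0
after  4: r0=0x26 r1=0x92 r2=0x36 r3=0x26  N=1 Z=0
after  5: r0=0x36 r1=0x92 r2=0x36 r3=0x26  N=0 Z=0
after  6: r0=0x36 r1=0x92 r2=0xc8 r3=0x26  N=1 Z=0
-- IRQ taken; context saved, return-PC = 7 --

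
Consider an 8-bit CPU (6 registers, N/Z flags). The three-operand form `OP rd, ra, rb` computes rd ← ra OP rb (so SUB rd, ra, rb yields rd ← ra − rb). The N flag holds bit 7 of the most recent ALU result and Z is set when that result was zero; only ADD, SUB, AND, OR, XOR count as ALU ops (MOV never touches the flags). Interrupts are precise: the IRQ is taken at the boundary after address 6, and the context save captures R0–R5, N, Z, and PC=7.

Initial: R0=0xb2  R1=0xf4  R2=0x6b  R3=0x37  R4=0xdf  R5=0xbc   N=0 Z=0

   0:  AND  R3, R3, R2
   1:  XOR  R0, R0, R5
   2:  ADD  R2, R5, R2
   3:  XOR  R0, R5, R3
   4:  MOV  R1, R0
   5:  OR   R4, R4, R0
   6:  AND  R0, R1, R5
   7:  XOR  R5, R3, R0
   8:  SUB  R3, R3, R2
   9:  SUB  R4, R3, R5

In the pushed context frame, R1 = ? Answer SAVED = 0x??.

SAVED = 0x9f

after  0: R0=0xb2 R1=0xf4 R2=0x6b R3=0x23 R4=0xdf R5=0xbc  N=0 Z=0
after  1: R0=0x0e R1=0xf4 R2=0x6b R3=0x23 R4=0xdf R5=0xbc  N=0 Z=0
after  2: R0=0x0e R1=0xf4 R2=0x27 R3=0x23 R4=0xdf R5=0xbc  N=0 Z=0
after  3: R0=0x9f R1=0xf4 R2=0x27 R3=0x23 R4=0xdf R5=0xbc  N=1 Z=0
after  4: R0=0x9f R1=0x9f R2=0x27 R3=0x23 R4=0xdf R5=0xbc  N=1 Z=0
after  5: R0=0x9f R1=0x9f R2=0x27 R3=0x23 R4=0xdf R5=0xbc  N=1 Z=0
after  6: R0=0x9c R1=0x9f R2=0x27 R3=0x23 R4=0xdf R5=0xbc  N=1 Z=0
-- IRQ taken; context saved, return-PC = 7 --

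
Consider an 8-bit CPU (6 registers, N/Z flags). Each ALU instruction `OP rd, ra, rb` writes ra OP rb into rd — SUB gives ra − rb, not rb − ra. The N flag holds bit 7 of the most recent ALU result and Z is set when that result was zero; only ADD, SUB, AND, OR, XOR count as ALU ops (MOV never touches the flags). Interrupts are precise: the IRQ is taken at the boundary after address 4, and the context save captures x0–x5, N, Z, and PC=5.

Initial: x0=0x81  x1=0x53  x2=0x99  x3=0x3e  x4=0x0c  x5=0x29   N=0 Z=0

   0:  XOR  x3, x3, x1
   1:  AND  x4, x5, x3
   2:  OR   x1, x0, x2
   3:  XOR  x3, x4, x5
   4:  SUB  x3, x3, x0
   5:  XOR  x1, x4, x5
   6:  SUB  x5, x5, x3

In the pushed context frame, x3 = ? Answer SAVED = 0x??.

SAVED = 0x7f

after  0: x0=0x81 x1=0x53 x2=0x99 x3=0x6d x4=0x0c x5=0x29  N=0 Z=0
after  1: x0=0x81 x1=0x53 x2=0x99 x3=0x6d x4=0x29 x5=0x29  N=0 Z=0
after  2: x0=0x81 x1=0x99 x2=0x99 x3=0x6d x4=0x29 x5=0x29  N=1 Z=0
after  3: x0=0x81 x1=0x99 x2=0x99 x3=0x00 x4=0x29 x5=0x29  N=0 Z=1
after  4: x0=0x81 x1=0x99 x2=0x99 x3=0x7f x4=0x29 x5=0x29  N=0 Z=0
-- IRQ taken; context saved, return-PC = 5 --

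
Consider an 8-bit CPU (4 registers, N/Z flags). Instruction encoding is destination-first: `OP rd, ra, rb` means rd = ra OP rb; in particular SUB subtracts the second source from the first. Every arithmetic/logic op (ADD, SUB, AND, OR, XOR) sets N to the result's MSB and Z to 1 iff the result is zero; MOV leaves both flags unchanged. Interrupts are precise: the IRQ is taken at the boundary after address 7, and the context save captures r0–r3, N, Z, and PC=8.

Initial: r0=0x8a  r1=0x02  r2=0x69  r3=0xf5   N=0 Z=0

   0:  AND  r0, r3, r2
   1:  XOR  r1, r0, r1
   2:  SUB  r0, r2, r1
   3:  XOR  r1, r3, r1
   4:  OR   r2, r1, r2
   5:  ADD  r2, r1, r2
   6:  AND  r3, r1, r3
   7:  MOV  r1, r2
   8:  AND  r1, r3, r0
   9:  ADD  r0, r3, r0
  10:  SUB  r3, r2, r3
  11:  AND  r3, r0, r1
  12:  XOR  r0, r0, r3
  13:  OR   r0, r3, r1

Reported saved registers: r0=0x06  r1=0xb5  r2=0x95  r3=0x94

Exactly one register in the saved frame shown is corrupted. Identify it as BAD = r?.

after  0: r0=0x61 r1=0x02 r2=0x69 r3=0xf5  N=0 Z=0
after  1: r0=0x61 r1=0x63 r2=0x69 r3=0xf5  N=0 Z=0
after  2: r0=0x06 r1=0x63 r2=0x69 r3=0xf5  N=0 Z=0
after  3: r0=0x06 r1=0x96 r2=0x69 r3=0xf5  N=1 Z=0
after  4: r0=0x06 r1=0x96 r2=0xff r3=0xf5  N=1 Z=0
after  5: r0=0x06 r1=0x96 r2=0x95 r3=0xf5  N=1 Z=0
after  6: r0=0x06 r1=0x96 r2=0x95 r3=0x94  N=1 Z=0
after  7: r0=0x06 r1=0x95 r2=0x95 r3=0x94  N=1 Z=0
-- IRQ taken; context saved, return-PC = 8 --
mismatch: r1: reported 0xb5 vs actual 0x95

BAD = r1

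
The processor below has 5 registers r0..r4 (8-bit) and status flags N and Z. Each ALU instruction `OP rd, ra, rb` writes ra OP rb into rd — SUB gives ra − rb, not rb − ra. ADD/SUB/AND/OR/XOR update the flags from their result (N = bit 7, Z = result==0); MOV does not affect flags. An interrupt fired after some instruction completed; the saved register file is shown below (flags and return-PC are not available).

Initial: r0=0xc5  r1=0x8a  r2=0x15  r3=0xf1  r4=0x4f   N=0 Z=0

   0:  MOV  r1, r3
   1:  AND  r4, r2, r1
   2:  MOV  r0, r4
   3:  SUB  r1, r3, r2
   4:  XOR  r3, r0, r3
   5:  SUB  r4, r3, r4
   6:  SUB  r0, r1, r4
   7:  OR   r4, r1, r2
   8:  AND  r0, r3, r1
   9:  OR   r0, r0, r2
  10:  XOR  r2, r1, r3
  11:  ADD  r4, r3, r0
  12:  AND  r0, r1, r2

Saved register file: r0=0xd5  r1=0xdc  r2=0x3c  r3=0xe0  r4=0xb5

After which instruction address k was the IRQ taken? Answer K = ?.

after  0: r0=0xc5 r1=0xf1 r2=0x15 r3=0xf1 r4=0x4f  N=0 Z=0
after  1: r0=0xc5 r1=0xf1 r2=0x15 r3=0xf1 r4=0x11  N=0 Z=0
after  2: r0=0x11 r1=0xf1 r2=0x15 r3=0xf1 r4=0x11  N=0 Z=0
after  3: r0=0x11 r1=0xdc r2=0x15 r3=0xf1 r4=0x11  N=1 Z=0
after  4: r0=0x11 r1=0xdc r2=0x15 r3=0xe0 r4=0x11  N=1 Z=0
after  5: r0=0x11 r1=0xdc r2=0x15 r3=0xe0 r4=0xcf  N=1 Z=0
after  6: r0=0x0d r1=0xdc r2=0x15 r3=0xe0 r4=0xcf  N=0 Z=0
after  7: r0=0x0d r1=0xdc r2=0x15 r3=0xe0 r4=0xdd  N=1 Z=0
after  8: r0=0xc0 r1=0xdc r2=0x15 r3=0xe0 r4=0xdd  N=1 Z=0
after  9: r0=0xd5 r1=0xdc r2=0x15 r3=0xe0 r4=0xdd  N=1 Z=0
after 10: r0=0xd5 r1=0xdc r2=0x3c r3=0xe0 r4=0xdd  N=0 Z=0
after 11: r0=0xd5 r1=0xdc r2=0x3c r3=0xe0 r4=0xb5  N=1 Z=0
-- IRQ taken; context saved, return-PC = 12 --

K = 11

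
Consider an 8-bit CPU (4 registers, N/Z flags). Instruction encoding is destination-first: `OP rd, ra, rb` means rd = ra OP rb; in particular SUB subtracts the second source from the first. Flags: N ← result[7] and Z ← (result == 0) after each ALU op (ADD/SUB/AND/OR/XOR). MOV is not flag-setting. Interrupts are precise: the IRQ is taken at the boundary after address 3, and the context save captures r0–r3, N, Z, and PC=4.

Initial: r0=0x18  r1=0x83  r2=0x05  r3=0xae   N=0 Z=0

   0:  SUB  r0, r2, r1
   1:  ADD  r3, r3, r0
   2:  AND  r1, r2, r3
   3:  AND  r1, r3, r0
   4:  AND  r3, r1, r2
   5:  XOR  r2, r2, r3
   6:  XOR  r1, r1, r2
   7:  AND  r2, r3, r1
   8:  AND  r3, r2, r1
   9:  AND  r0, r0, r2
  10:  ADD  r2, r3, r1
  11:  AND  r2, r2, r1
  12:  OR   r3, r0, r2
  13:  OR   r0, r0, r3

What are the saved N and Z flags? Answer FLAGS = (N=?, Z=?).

FLAGS = (N=0, Z=1)

after  0: r0=0x82 r1=0x83 r2=0x05 r3=0xae  N=1 Z=0
after  1: r0=0x82 r1=0x83 r2=0x05 r3=0x30  N=0 Z=0
after  2: r0=0x82 r1=0x00 r2=0x05 r3=0x30  N=0 Z=1
after  3: r0=0x82 r1=0x00 r2=0x05 r3=0x30  N=0 Z=1
-- IRQ taken; context saved, return-PC = 4 --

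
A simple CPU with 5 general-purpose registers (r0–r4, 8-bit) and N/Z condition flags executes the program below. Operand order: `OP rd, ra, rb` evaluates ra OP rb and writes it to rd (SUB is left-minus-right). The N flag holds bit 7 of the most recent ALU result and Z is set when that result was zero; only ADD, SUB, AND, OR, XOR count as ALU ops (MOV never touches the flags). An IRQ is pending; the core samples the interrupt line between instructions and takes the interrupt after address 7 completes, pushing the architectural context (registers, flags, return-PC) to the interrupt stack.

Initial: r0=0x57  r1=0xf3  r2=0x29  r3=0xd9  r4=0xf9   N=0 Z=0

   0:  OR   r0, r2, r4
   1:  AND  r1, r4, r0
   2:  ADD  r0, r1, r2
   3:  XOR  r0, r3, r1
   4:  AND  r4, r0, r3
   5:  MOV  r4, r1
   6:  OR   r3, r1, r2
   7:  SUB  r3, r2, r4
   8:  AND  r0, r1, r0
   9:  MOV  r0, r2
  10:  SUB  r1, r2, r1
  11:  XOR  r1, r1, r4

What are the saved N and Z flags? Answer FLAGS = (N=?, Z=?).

FLAGS = (N=0, Z=0)

after  0: r0=0xf9 r1=0xf3 r2=0x29 r3=0xd9 r4=0xf9  N=1 Z=0
after  1: r0=0xf9 r1=0xf9 r2=0x29 r3=0xd9 r4=0xf9  N=1 Z=0
after  2: r0=0x22 r1=0xf9 r2=0x29 r3=0xd9 r4=0xf9  N=0 Z=0
after  3: r0=0x20 r1=0xf9 r2=0x29 r3=0xd9 r4=0xf9  N=0 Z=0
after  4: r0=0x20 r1=0xf9 r2=0x29 r3=0xd9 r4=0x00  N=0 Z=1
after  5: r0=0x20 r1=0xf9 r2=0x29 r3=0xd9 r4=0xf9  N=0 Z=1
after  6: r0=0x20 r1=0xf9 r2=0x29 r3=0xf9 r4=0xf9  N=1 Z=0
after  7: r0=0x20 r1=0xf9 r2=0x29 r3=0x30 r4=0xf9  N=0 Z=0
-- IRQ taken; context saved, return-PC = 8 --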